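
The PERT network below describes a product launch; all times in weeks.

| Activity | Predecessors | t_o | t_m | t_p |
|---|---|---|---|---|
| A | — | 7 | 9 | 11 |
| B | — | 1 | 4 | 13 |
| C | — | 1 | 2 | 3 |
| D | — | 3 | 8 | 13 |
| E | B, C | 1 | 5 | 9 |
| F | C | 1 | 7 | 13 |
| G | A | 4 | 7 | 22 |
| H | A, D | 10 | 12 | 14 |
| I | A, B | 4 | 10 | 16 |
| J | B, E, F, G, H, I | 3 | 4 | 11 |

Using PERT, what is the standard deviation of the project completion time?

te_A = (7 + 4·9 + 11)/6 = 54/6 = 9; σ²_A = ((11−7)/6)² = 0.444
te_B = (1 + 4·4 + 13)/6 = 30/6 = 5; σ²_B = ((13−1)/6)² = 4.000
te_C = (1 + 4·2 + 3)/6 = 12/6 = 2; σ²_C = ((3−1)/6)² = 0.111
te_D = (3 + 4·8 + 13)/6 = 48/6 = 8; σ²_D = ((13−3)/6)² = 2.778
te_E = (1 + 4·5 + 9)/6 = 30/6 = 5; σ²_E = ((9−1)/6)² = 1.778
te_F = (1 + 4·7 + 13)/6 = 42/6 = 7; σ²_F = ((13−1)/6)² = 4.000
te_G = (4 + 4·7 + 22)/6 = 54/6 = 9; σ²_G = ((22−4)/6)² = 9.000
te_H = (10 + 4·12 + 14)/6 = 72/6 = 12; σ²_H = ((14−10)/6)² = 0.444
te_I = (4 + 4·10 + 16)/6 = 60/6 = 10; σ²_I = ((16−4)/6)² = 4.000
te_J = (3 + 4·4 + 11)/6 = 30/6 = 5; σ²_J = ((11−3)/6)² = 1.778

Forward pass:
ES_A = 0; EF_A = 9
ES_B = 0; EF_B = 5
ES_C = 0; EF_C = 2
ES_D = 0; EF_D = 8
ES_E = max(EF_B=5, EF_C=2) = 5; EF_E = 5+5 = 10
ES_F = 2; EF_F = 2+7 = 9
ES_G = 9; EF_G = 9+9 = 18
ES_H = max(EF_A=9, EF_D=8) = 9; EF_H = 9+12 = 21
ES_I = max(EF_A=9, EF_B=5) = 9; EF_I = 9+10 = 19
ES_J = max(EF_B=5, EF_E=10, EF_F=9, EF_G=18, EF_H=21, EF_I=19) = 21; EF_J = 21+5 = 26
Expected project duration μ = 26 weeks. Critical path: A → H → J.

Variance along critical path = 0.444 + 0.444 + 1.778 = 2.667
σ = √2.667 = 1.633 weeks

1.63 weeks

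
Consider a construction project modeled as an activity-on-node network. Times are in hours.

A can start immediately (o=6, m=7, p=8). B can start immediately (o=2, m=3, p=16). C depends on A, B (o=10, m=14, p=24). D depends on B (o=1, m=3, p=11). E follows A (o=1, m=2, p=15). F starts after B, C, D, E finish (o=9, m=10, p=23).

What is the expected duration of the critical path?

34 hours

te_A = (6 + 4·7 + 8)/6 = 42/6 = 7
te_B = (2 + 4·3 + 16)/6 = 30/6 = 5
te_C = (10 + 4·14 + 24)/6 = 90/6 = 15
te_D = (1 + 4·3 + 11)/6 = 24/6 = 4
te_E = (1 + 4·2 + 15)/6 = 24/6 = 4
te_F = (9 + 4·10 + 23)/6 = 72/6 = 12

Forward pass:
ES_A = 0; EF_A = 7
ES_B = 0; EF_B = 5
ES_C = max(EF_A=7, EF_B=5) = 7; EF_C = 7+15 = 22
ES_D = 5; EF_D = 5+4 = 9
ES_E = 7; EF_E = 7+4 = 11
ES_F = max(EF_B=5, EF_C=22, EF_D=9, EF_E=11) = 22; EF_F = 22+12 = 34
Expected project duration μ = 34 hours. Critical path: A → C → F.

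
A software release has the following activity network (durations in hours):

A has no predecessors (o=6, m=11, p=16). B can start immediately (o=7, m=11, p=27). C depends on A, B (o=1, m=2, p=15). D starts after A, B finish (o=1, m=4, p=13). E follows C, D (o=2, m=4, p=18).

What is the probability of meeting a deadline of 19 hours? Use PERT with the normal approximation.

0.144

te_A = (6 + 4·11 + 16)/6 = 66/6 = 11; σ²_A = ((16−6)/6)² = 2.778
te_B = (7 + 4·11 + 27)/6 = 78/6 = 13; σ²_B = ((27−7)/6)² = 11.111
te_C = (1 + 4·2 + 15)/6 = 24/6 = 4; σ²_C = ((15−1)/6)² = 5.444
te_D = (1 + 4·4 + 13)/6 = 30/6 = 5; σ²_D = ((13−1)/6)² = 4.000
te_E = (2 + 4·4 + 18)/6 = 36/6 = 6; σ²_E = ((18−2)/6)² = 7.111

Forward pass:
ES_A = 0; EF_A = 11
ES_B = 0; EF_B = 13
ES_C = max(EF_A=11, EF_B=13) = 13; EF_C = 13+4 = 17
ES_D = max(EF_A=11, EF_B=13) = 13; EF_D = 13+5 = 18
ES_E = max(EF_C=17, EF_D=18) = 18; EF_E = 18+6 = 24
Expected project duration μ = 24 hours. Critical path: B → D → E.

Variance along critical path = 11.111 + 4.000 + 7.111 = 22.222; σ = √22.222 = 4.714 hours.
Z = (19 − 24) / 4.714 = -1.061
P(T ≤ 19) = Φ(-1.061) ≈ 0.144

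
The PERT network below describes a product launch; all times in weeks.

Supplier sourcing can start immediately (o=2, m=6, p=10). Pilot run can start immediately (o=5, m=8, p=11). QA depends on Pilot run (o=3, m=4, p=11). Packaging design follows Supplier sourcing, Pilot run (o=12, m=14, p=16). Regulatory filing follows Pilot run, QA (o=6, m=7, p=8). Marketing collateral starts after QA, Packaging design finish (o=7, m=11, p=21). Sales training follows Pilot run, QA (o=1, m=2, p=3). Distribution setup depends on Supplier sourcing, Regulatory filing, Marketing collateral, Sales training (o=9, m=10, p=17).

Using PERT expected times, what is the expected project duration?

te_Supplier sourcing = (2 + 4·6 + 10)/6 = 36/6 = 6
te_Pilot run = (5 + 4·8 + 11)/6 = 48/6 = 8
te_QA = (3 + 4·4 + 11)/6 = 30/6 = 5
te_Packaging design = (12 + 4·14 + 16)/6 = 84/6 = 14
te_Regulatory filing = (6 + 4·7 + 8)/6 = 42/6 = 7
te_Marketing collateral = (7 + 4·11 + 21)/6 = 72/6 = 12
te_Sales training = (1 + 4·2 + 3)/6 = 12/6 = 2
te_Distribution setup = (9 + 4·10 + 17)/6 = 66/6 = 11

Forward pass:
ES_Supplier sourcing = 0; EF_Supplier sourcing = 6
ES_Pilot run = 0; EF_Pilot run = 8
ES_QA = 8; EF_QA = 8+5 = 13
ES_Packaging design = max(EF_Supplier sourcing=6, EF_Pilot run=8) = 8; EF_Packaging design = 8+14 = 22
ES_Regulatory filing = max(EF_Pilot run=8, EF_QA=13) = 13; EF_Regulatory filing = 13+7 = 20
ES_Marketing collateral = max(EF_QA=13, EF_Packaging design=22) = 22; EF_Marketing collateral = 22+12 = 34
ES_Sales training = max(EF_Pilot run=8, EF_QA=13) = 13; EF_Sales training = 13+2 = 15
ES_Distribution setup = max(EF_Supplier sourcing=6, EF_Regulatory filing=20, EF_Marketing collateral=34, EF_Sales training=15) = 34; EF_Distribution setup = 34+11 = 45
Expected project duration μ = 45 weeks. Critical path: Pilot run → Packaging design → Marketing collateral → Distribution setup.

45 weeks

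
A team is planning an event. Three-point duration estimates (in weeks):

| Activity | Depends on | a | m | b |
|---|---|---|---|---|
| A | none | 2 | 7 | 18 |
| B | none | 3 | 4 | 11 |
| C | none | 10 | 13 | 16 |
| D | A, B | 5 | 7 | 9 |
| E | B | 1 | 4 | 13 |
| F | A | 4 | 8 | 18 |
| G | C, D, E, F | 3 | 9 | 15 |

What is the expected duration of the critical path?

26 weeks

te_A = (2 + 4·7 + 18)/6 = 48/6 = 8
te_B = (3 + 4·4 + 11)/6 = 30/6 = 5
te_C = (10 + 4·13 + 16)/6 = 78/6 = 13
te_D = (5 + 4·7 + 9)/6 = 42/6 = 7
te_E = (1 + 4·4 + 13)/6 = 30/6 = 5
te_F = (4 + 4·8 + 18)/6 = 54/6 = 9
te_G = (3 + 4·9 + 15)/6 = 54/6 = 9

Forward pass:
ES_A = 0; EF_A = 8
ES_B = 0; EF_B = 5
ES_C = 0; EF_C = 13
ES_D = max(EF_A=8, EF_B=5) = 8; EF_D = 8+7 = 15
ES_E = 5; EF_E = 5+5 = 10
ES_F = 8; EF_F = 8+9 = 17
ES_G = max(EF_C=13, EF_D=15, EF_E=10, EF_F=17) = 17; EF_G = 17+9 = 26
Expected project duration μ = 26 weeks. Critical path: A → F → G.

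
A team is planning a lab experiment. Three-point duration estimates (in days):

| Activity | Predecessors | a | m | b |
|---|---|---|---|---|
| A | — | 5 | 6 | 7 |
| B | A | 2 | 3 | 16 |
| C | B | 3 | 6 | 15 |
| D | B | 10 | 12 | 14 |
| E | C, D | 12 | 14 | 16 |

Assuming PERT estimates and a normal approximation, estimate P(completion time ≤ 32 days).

te_A = (5 + 4·6 + 7)/6 = 36/6 = 6; σ²_A = ((7−5)/6)² = 0.111
te_B = (2 + 4·3 + 16)/6 = 30/6 = 5; σ²_B = ((16−2)/6)² = 5.444
te_C = (3 + 4·6 + 15)/6 = 42/6 = 7; σ²_C = ((15−3)/6)² = 4.000
te_D = (10 + 4·12 + 14)/6 = 72/6 = 12; σ²_D = ((14−10)/6)² = 0.444
te_E = (12 + 4·14 + 16)/6 = 84/6 = 14; σ²_E = ((16−12)/6)² = 0.444

Forward pass:
ES_A = 0; EF_A = 6
ES_B = 6; EF_B = 6+5 = 11
ES_C = 11; EF_C = 11+7 = 18
ES_D = 11; EF_D = 11+12 = 23
ES_E = max(EF_C=18, EF_D=23) = 23; EF_E = 23+14 = 37
Expected project duration μ = 37 days. Critical path: A → B → D → E.

Variance along critical path = 0.111 + 5.444 + 0.444 + 0.444 = 6.444; σ = √6.444 = 2.539 days.
Z = (32 − 37) / 2.539 = -1.970
P(T ≤ 32) = Φ(-1.970) ≈ 0.024

0.024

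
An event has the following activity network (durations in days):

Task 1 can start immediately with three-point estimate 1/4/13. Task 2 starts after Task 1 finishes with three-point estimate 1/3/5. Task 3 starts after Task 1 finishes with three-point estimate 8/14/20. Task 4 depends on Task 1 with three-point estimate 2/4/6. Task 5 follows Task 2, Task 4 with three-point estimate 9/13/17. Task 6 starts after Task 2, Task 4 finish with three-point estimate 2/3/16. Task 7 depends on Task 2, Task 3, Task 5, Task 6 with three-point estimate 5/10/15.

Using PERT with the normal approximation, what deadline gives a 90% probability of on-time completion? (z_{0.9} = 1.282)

35.8 days

te_Task 1 = (1 + 4·4 + 13)/6 = 30/6 = 5; σ²_Task 1 = ((13−1)/6)² = 4.000
te_Task 2 = (1 + 4·3 + 5)/6 = 18/6 = 3; σ²_Task 2 = ((5−1)/6)² = 0.444
te_Task 3 = (8 + 4·14 + 20)/6 = 84/6 = 14; σ²_Task 3 = ((20−8)/6)² = 4.000
te_Task 4 = (2 + 4·4 + 6)/6 = 24/6 = 4; σ²_Task 4 = ((6−2)/6)² = 0.444
te_Task 5 = (9 + 4·13 + 17)/6 = 78/6 = 13; σ²_Task 5 = ((17−9)/6)² = 1.778
te_Task 6 = (2 + 4·3 + 16)/6 = 30/6 = 5; σ²_Task 6 = ((16−2)/6)² = 5.444
te_Task 7 = (5 + 4·10 + 15)/6 = 60/6 = 10; σ²_Task 7 = ((15−5)/6)² = 2.778

Forward pass:
ES_Task 1 = 0; EF_Task 1 = 5
ES_Task 2 = 5; EF_Task 2 = 5+3 = 8
ES_Task 3 = 5; EF_Task 3 = 5+14 = 19
ES_Task 4 = 5; EF_Task 4 = 5+4 = 9
ES_Task 5 = max(EF_Task 2=8, EF_Task 4=9) = 9; EF_Task 5 = 9+13 = 22
ES_Task 6 = max(EF_Task 2=8, EF_Task 4=9) = 9; EF_Task 6 = 9+5 = 14
ES_Task 7 = max(EF_Task 2=8, EF_Task 3=19, EF_Task 5=22, EF_Task 6=14) = 22; EF_Task 7 = 22+10 = 32
Expected project duration μ = 32 days. Critical path: Task 1 → Task 4 → Task 5 → Task 7.

Variance along critical path = 4.000 + 0.444 + 1.778 + 2.778 = 9.000; σ = 3.000 days.
D = μ + z·σ = 32 + 1.282·3.000 = 35.8 days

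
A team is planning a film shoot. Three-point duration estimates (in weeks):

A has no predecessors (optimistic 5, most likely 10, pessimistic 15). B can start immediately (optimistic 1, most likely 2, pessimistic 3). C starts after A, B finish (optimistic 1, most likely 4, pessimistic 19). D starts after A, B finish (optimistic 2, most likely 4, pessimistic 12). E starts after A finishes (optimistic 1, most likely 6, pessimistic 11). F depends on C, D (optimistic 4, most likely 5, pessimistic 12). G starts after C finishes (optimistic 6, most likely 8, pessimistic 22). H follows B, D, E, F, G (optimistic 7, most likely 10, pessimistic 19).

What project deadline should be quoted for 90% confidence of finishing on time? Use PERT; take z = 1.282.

te_A = (5 + 4·10 + 15)/6 = 60/6 = 10; σ²_A = ((15−5)/6)² = 2.778
te_B = (1 + 4·2 + 3)/6 = 12/6 = 2; σ²_B = ((3−1)/6)² = 0.111
te_C = (1 + 4·4 + 19)/6 = 36/6 = 6; σ²_C = ((19−1)/6)² = 9.000
te_D = (2 + 4·4 + 12)/6 = 30/6 = 5; σ²_D = ((12−2)/6)² = 2.778
te_E = (1 + 4·6 + 11)/6 = 36/6 = 6; σ²_E = ((11−1)/6)² = 2.778
te_F = (4 + 4·5 + 12)/6 = 36/6 = 6; σ²_F = ((12−4)/6)² = 1.778
te_G = (6 + 4·8 + 22)/6 = 60/6 = 10; σ²_G = ((22−6)/6)² = 7.111
te_H = (7 + 4·10 + 19)/6 = 66/6 = 11; σ²_H = ((19−7)/6)² = 4.000

Forward pass:
ES_A = 0; EF_A = 10
ES_B = 0; EF_B = 2
ES_C = max(EF_A=10, EF_B=2) = 10; EF_C = 10+6 = 16
ES_D = max(EF_A=10, EF_B=2) = 10; EF_D = 10+5 = 15
ES_E = 10; EF_E = 10+6 = 16
ES_F = max(EF_C=16, EF_D=15) = 16; EF_F = 16+6 = 22
ES_G = 16; EF_G = 16+10 = 26
ES_H = max(EF_B=2, EF_D=15, EF_E=16, EF_F=22, EF_G=26) = 26; EF_H = 26+11 = 37
Expected project duration μ = 37 weeks. Critical path: A → C → G → H.

Variance along critical path = 2.778 + 9.000 + 7.111 + 4.000 = 22.889; σ = 4.784 weeks.
D = μ + z·σ = 37 + 1.282·4.784 = 43.1 weeks

43.1 weeks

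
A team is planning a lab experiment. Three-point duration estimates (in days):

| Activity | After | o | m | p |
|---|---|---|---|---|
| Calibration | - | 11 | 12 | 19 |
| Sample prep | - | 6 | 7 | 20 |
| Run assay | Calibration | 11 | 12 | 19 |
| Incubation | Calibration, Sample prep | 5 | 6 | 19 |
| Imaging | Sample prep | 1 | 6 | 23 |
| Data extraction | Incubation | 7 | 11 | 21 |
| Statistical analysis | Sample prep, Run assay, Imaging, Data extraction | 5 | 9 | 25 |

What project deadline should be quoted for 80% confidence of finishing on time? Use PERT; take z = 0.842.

48.1 days

te_Calibration = (11 + 4·12 + 19)/6 = 78/6 = 13; σ²_Calibration = ((19−11)/6)² = 1.778
te_Sample prep = (6 + 4·7 + 20)/6 = 54/6 = 9; σ²_Sample prep = ((20−6)/6)² = 5.444
te_Run assay = (11 + 4·12 + 19)/6 = 78/6 = 13; σ²_Run assay = ((19−11)/6)² = 1.778
te_Incubation = (5 + 4·6 + 19)/6 = 48/6 = 8; σ²_Incubation = ((19−5)/6)² = 5.444
te_Imaging = (1 + 4·6 + 23)/6 = 48/6 = 8; σ²_Imaging = ((23−1)/6)² = 13.444
te_Data extraction = (7 + 4·11 + 21)/6 = 72/6 = 12; σ²_Data extraction = ((21−7)/6)² = 5.444
te_Statistical analysis = (5 + 4·9 + 25)/6 = 66/6 = 11; σ²_Statistical analysis = ((25−5)/6)² = 11.111

Forward pass:
ES_Calibration = 0; EF_Calibration = 13
ES_Sample prep = 0; EF_Sample prep = 9
ES_Run assay = 13; EF_Run assay = 13+13 = 26
ES_Incubation = max(EF_Calibration=13, EF_Sample prep=9) = 13; EF_Incubation = 13+8 = 21
ES_Imaging = 9; EF_Imaging = 9+8 = 17
ES_Data extraction = 21; EF_Data extraction = 21+12 = 33
ES_Statistical analysis = max(EF_Sample prep=9, EF_Run assay=26, EF_Imaging=17, EF_Data extraction=33) = 33; EF_Statistical analysis = 33+11 = 44
Expected project duration μ = 44 days. Critical path: Calibration → Incubation → Data extraction → Statistical analysis.

Variance along critical path = 1.778 + 5.444 + 5.444 + 11.111 = 23.778; σ = 4.876 days.
D = μ + z·σ = 44 + 0.842·4.876 = 48.1 days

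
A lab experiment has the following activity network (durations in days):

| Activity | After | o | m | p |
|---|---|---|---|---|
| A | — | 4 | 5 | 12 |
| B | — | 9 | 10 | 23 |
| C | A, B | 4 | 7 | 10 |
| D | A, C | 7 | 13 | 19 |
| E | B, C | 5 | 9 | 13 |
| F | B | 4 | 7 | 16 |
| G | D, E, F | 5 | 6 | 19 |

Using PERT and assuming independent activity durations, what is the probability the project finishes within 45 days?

0.895

te_A = (4 + 4·5 + 12)/6 = 36/6 = 6; σ²_A = ((12−4)/6)² = 1.778
te_B = (9 + 4·10 + 23)/6 = 72/6 = 12; σ²_B = ((23−9)/6)² = 5.444
te_C = (4 + 4·7 + 10)/6 = 42/6 = 7; σ²_C = ((10−4)/6)² = 1.000
te_D = (7 + 4·13 + 19)/6 = 78/6 = 13; σ²_D = ((19−7)/6)² = 4.000
te_E = (5 + 4·9 + 13)/6 = 54/6 = 9; σ²_E = ((13−5)/6)² = 1.778
te_F = (4 + 4·7 + 16)/6 = 48/6 = 8; σ²_F = ((16−4)/6)² = 4.000
te_G = (5 + 4·6 + 19)/6 = 48/6 = 8; σ²_G = ((19−5)/6)² = 5.444

Forward pass:
ES_A = 0; EF_A = 6
ES_B = 0; EF_B = 12
ES_C = max(EF_A=6, EF_B=12) = 12; EF_C = 12+7 = 19
ES_D = max(EF_A=6, EF_C=19) = 19; EF_D = 19+13 = 32
ES_E = max(EF_B=12, EF_C=19) = 19; EF_E = 19+9 = 28
ES_F = 12; EF_F = 12+8 = 20
ES_G = max(EF_D=32, EF_E=28, EF_F=20) = 32; EF_G = 32+8 = 40
Expected project duration μ = 40 days. Critical path: B → C → D → G.

Variance along critical path = 5.444 + 1.000 + 4.000 + 5.444 = 15.889; σ = √15.889 = 3.986 days.
Z = (45 − 40) / 3.986 = 1.254
P(T ≤ 45) = Φ(1.254) ≈ 0.895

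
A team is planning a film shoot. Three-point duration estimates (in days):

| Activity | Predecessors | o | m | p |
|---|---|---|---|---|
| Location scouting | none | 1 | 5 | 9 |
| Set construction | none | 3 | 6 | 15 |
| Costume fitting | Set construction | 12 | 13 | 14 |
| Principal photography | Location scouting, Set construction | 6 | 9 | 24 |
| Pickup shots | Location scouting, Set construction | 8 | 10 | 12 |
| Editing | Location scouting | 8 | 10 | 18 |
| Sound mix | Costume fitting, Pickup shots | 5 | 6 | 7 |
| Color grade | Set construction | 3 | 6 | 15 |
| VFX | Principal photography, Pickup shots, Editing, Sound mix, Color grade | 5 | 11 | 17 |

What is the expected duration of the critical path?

37 days

te_Location scouting = (1 + 4·5 + 9)/6 = 30/6 = 5
te_Set construction = (3 + 4·6 + 15)/6 = 42/6 = 7
te_Costume fitting = (12 + 4·13 + 14)/6 = 78/6 = 13
te_Principal photography = (6 + 4·9 + 24)/6 = 66/6 = 11
te_Pickup shots = (8 + 4·10 + 12)/6 = 60/6 = 10
te_Editing = (8 + 4·10 + 18)/6 = 66/6 = 11
te_Sound mix = (5 + 4·6 + 7)/6 = 36/6 = 6
te_Color grade = (3 + 4·6 + 15)/6 = 42/6 = 7
te_VFX = (5 + 4·11 + 17)/6 = 66/6 = 11

Forward pass:
ES_Location scouting = 0; EF_Location scouting = 5
ES_Set construction = 0; EF_Set construction = 7
ES_Costume fitting = 7; EF_Costume fitting = 7+13 = 20
ES_Principal photography = max(EF_Location scouting=5, EF_Set construction=7) = 7; EF_Principal photography = 7+11 = 18
ES_Pickup shots = max(EF_Location scouting=5, EF_Set construction=7) = 7; EF_Pickup shots = 7+10 = 17
ES_Editing = 5; EF_Editing = 5+11 = 16
ES_Sound mix = max(EF_Costume fitting=20, EF_Pickup shots=17) = 20; EF_Sound mix = 20+6 = 26
ES_Color grade = 7; EF_Color grade = 7+7 = 14
ES_VFX = max(EF_Principal photography=18, EF_Pickup shots=17, EF_Editing=16, EF_Sound mix=26, EF_Color grade=14) = 26; EF_VFX = 26+11 = 37
Expected project duration μ = 37 days. Critical path: Set construction → Costume fitting → Sound mix → VFX.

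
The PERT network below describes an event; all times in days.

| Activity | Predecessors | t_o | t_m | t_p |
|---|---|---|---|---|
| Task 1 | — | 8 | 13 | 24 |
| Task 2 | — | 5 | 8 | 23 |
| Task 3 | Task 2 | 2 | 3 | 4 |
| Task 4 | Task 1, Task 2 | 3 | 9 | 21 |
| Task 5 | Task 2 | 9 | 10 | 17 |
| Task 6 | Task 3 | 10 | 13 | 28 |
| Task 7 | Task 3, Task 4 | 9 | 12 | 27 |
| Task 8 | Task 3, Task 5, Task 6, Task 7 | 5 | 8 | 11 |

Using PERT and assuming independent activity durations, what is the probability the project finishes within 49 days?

0.721

te_Task 1 = (8 + 4·13 + 24)/6 = 84/6 = 14; σ²_Task 1 = ((24−8)/6)² = 7.111
te_Task 2 = (5 + 4·8 + 23)/6 = 60/6 = 10; σ²_Task 2 = ((23−5)/6)² = 9.000
te_Task 3 = (2 + 4·3 + 4)/6 = 18/6 = 3; σ²_Task 3 = ((4−2)/6)² = 0.111
te_Task 4 = (3 + 4·9 + 21)/6 = 60/6 = 10; σ²_Task 4 = ((21−3)/6)² = 9.000
te_Task 5 = (9 + 4·10 + 17)/6 = 66/6 = 11; σ²_Task 5 = ((17−9)/6)² = 1.778
te_Task 6 = (10 + 4·13 + 28)/6 = 90/6 = 15; σ²_Task 6 = ((28−10)/6)² = 9.000
te_Task 7 = (9 + 4·12 + 27)/6 = 84/6 = 14; σ²_Task 7 = ((27−9)/6)² = 9.000
te_Task 8 = (5 + 4·8 + 11)/6 = 48/6 = 8; σ²_Task 8 = ((11−5)/6)² = 1.000

Forward pass:
ES_Task 1 = 0; EF_Task 1 = 14
ES_Task 2 = 0; EF_Task 2 = 10
ES_Task 3 = 10; EF_Task 3 = 10+3 = 13
ES_Task 4 = max(EF_Task 1=14, EF_Task 2=10) = 14; EF_Task 4 = 14+10 = 24
ES_Task 5 = 10; EF_Task 5 = 10+11 = 21
ES_Task 6 = 13; EF_Task 6 = 13+15 = 28
ES_Task 7 = max(EF_Task 3=13, EF_Task 4=24) = 24; EF_Task 7 = 24+14 = 38
ES_Task 8 = max(EF_Task 3=13, EF_Task 5=21, EF_Task 6=28, EF_Task 7=38) = 38; EF_Task 8 = 38+8 = 46
Expected project duration μ = 46 days. Critical path: Task 1 → Task 4 → Task 7 → Task 8.

Variance along critical path = 7.111 + 9.000 + 9.000 + 1.000 = 26.111; σ = √26.111 = 5.110 days.
Z = (49 − 46) / 5.110 = 0.587
P(T ≤ 49) = Φ(0.587) ≈ 0.721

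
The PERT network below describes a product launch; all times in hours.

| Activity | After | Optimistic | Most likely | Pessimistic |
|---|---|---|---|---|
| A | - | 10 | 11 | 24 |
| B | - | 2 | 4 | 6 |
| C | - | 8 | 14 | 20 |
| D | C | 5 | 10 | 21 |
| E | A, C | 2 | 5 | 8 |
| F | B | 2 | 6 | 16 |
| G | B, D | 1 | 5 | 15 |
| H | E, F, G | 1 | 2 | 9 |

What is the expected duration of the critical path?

te_A = (10 + 4·11 + 24)/6 = 78/6 = 13
te_B = (2 + 4·4 + 6)/6 = 24/6 = 4
te_C = (8 + 4·14 + 20)/6 = 84/6 = 14
te_D = (5 + 4·10 + 21)/6 = 66/6 = 11
te_E = (2 + 4·5 + 8)/6 = 30/6 = 5
te_F = (2 + 4·6 + 16)/6 = 42/6 = 7
te_G = (1 + 4·5 + 15)/6 = 36/6 = 6
te_H = (1 + 4·2 + 9)/6 = 18/6 = 3

Forward pass:
ES_A = 0; EF_A = 13
ES_B = 0; EF_B = 4
ES_C = 0; EF_C = 14
ES_D = 14; EF_D = 14+11 = 25
ES_E = max(EF_A=13, EF_C=14) = 14; EF_E = 14+5 = 19
ES_F = 4; EF_F = 4+7 = 11
ES_G = max(EF_B=4, EF_D=25) = 25; EF_G = 25+6 = 31
ES_H = max(EF_E=19, EF_F=11, EF_G=31) = 31; EF_H = 31+3 = 34
Expected project duration μ = 34 hours. Critical path: C → D → G → H.

34 hours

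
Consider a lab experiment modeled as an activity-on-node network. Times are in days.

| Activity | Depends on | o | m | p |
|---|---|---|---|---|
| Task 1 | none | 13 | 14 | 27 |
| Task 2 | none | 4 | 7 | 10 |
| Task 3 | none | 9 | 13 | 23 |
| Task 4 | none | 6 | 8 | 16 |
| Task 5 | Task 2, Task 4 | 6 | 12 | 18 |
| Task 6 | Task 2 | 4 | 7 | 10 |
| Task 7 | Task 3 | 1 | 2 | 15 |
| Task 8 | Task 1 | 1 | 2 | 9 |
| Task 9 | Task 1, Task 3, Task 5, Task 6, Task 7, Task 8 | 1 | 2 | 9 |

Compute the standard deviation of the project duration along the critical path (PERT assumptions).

te_Task 1 = (13 + 4·14 + 27)/6 = 96/6 = 16; σ²_Task 1 = ((27−13)/6)² = 5.444
te_Task 2 = (4 + 4·7 + 10)/6 = 42/6 = 7; σ²_Task 2 = ((10−4)/6)² = 1.000
te_Task 3 = (9 + 4·13 + 23)/6 = 84/6 = 14; σ²_Task 3 = ((23−9)/6)² = 5.444
te_Task 4 = (6 + 4·8 + 16)/6 = 54/6 = 9; σ²_Task 4 = ((16−6)/6)² = 2.778
te_Task 5 = (6 + 4·12 + 18)/6 = 72/6 = 12; σ²_Task 5 = ((18−6)/6)² = 4.000
te_Task 6 = (4 + 4·7 + 10)/6 = 42/6 = 7; σ²_Task 6 = ((10−4)/6)² = 1.000
te_Task 7 = (1 + 4·2 + 15)/6 = 24/6 = 4; σ²_Task 7 = ((15−1)/6)² = 5.444
te_Task 8 = (1 + 4·2 + 9)/6 = 18/6 = 3; σ²_Task 8 = ((9−1)/6)² = 1.778
te_Task 9 = (1 + 4·2 + 9)/6 = 18/6 = 3; σ²_Task 9 = ((9−1)/6)² = 1.778

Forward pass:
ES_Task 1 = 0; EF_Task 1 = 16
ES_Task 2 = 0; EF_Task 2 = 7
ES_Task 3 = 0; EF_Task 3 = 14
ES_Task 4 = 0; EF_Task 4 = 9
ES_Task 5 = max(EF_Task 2=7, EF_Task 4=9) = 9; EF_Task 5 = 9+12 = 21
ES_Task 6 = 7; EF_Task 6 = 7+7 = 14
ES_Task 7 = 14; EF_Task 7 = 14+4 = 18
ES_Task 8 = 16; EF_Task 8 = 16+3 = 19
ES_Task 9 = max(EF_Task 1=16, EF_Task 3=14, EF_Task 5=21, EF_Task 6=14, EF_Task 7=18, EF_Task 8=19) = 21; EF_Task 9 = 21+3 = 24
Expected project duration μ = 24 days. Critical path: Task 4 → Task 5 → Task 9.

Variance along critical path = 2.778 + 4.000 + 1.778 = 8.556
σ = √8.556 = 2.925 days

2.92 days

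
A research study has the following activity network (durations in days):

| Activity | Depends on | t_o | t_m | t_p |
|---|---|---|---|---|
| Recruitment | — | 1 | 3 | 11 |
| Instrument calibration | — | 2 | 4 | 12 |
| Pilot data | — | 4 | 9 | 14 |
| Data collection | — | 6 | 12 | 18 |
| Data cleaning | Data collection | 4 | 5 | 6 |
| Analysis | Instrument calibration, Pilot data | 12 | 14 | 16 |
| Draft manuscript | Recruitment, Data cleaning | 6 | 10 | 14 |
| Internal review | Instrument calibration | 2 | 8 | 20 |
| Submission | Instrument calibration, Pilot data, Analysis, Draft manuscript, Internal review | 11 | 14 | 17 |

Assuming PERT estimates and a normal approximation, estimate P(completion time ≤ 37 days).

te_Recruitment = (1 + 4·3 + 11)/6 = 24/6 = 4; σ²_Recruitment = ((11−1)/6)² = 2.778
te_Instrument calibration = (2 + 4·4 + 12)/6 = 30/6 = 5; σ²_Instrument calibration = ((12−2)/6)² = 2.778
te_Pilot data = (4 + 4·9 + 14)/6 = 54/6 = 9; σ²_Pilot data = ((14−4)/6)² = 2.778
te_Data collection = (6 + 4·12 + 18)/6 = 72/6 = 12; σ²_Data collection = ((18−6)/6)² = 4.000
te_Data cleaning = (4 + 4·5 + 6)/6 = 30/6 = 5; σ²_Data cleaning = ((6−4)/6)² = 0.111
te_Analysis = (12 + 4·14 + 16)/6 = 84/6 = 14; σ²_Analysis = ((16−12)/6)² = 0.444
te_Draft manuscript = (6 + 4·10 + 14)/6 = 60/6 = 10; σ²_Draft manuscript = ((14−6)/6)² = 1.778
te_Internal review = (2 + 4·8 + 20)/6 = 54/6 = 9; σ²_Internal review = ((20−2)/6)² = 9.000
te_Submission = (11 + 4·14 + 17)/6 = 84/6 = 14; σ²_Submission = ((17−11)/6)² = 1.000

Forward pass:
ES_Recruitment = 0; EF_Recruitment = 4
ES_Instrument calibration = 0; EF_Instrument calibration = 5
ES_Pilot data = 0; EF_Pilot data = 9
ES_Data collection = 0; EF_Data collection = 12
ES_Data cleaning = 12; EF_Data cleaning = 12+5 = 17
ES_Analysis = max(EF_Instrument calibration=5, EF_Pilot data=9) = 9; EF_Analysis = 9+14 = 23
ES_Draft manuscript = max(EF_Recruitment=4, EF_Data cleaning=17) = 17; EF_Draft manuscript = 17+10 = 27
ES_Internal review = 5; EF_Internal review = 5+9 = 14
ES_Submission = max(EF_Instrument calibration=5, EF_Pilot data=9, EF_Analysis=23, EF_Draft manuscript=27, EF_Internal review=14) = 27; EF_Submission = 27+14 = 41
Expected project duration μ = 41 days. Critical path: Data collection → Data cleaning → Draft manuscript → Submission.

Variance along critical path = 4.000 + 0.111 + 1.778 + 1.000 = 6.889; σ = √6.889 = 2.625 days.
Z = (37 − 41) / 2.625 = -1.524
P(T ≤ 37) = Φ(-1.524) ≈ 0.064

0.064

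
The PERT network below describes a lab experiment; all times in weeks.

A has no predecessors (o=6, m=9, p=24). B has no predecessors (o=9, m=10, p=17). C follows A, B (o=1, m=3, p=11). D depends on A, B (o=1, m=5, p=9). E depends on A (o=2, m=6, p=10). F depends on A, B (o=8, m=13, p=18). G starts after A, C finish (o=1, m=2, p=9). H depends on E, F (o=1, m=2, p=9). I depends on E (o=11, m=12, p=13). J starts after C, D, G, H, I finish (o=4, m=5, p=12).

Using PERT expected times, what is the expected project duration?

te_A = (6 + 4·9 + 24)/6 = 66/6 = 11
te_B = (9 + 4·10 + 17)/6 = 66/6 = 11
te_C = (1 + 4·3 + 11)/6 = 24/6 = 4
te_D = (1 + 4·5 + 9)/6 = 30/6 = 5
te_E = (2 + 4·6 + 10)/6 = 36/6 = 6
te_F = (8 + 4·13 + 18)/6 = 78/6 = 13
te_G = (1 + 4·2 + 9)/6 = 18/6 = 3
te_H = (1 + 4·2 + 9)/6 = 18/6 = 3
te_I = (11 + 4·12 + 13)/6 = 72/6 = 12
te_J = (4 + 4·5 + 12)/6 = 36/6 = 6

Forward pass:
ES_A = 0; EF_A = 11
ES_B = 0; EF_B = 11
ES_C = max(EF_A=11, EF_B=11) = 11; EF_C = 11+4 = 15
ES_D = max(EF_A=11, EF_B=11) = 11; EF_D = 11+5 = 16
ES_E = 11; EF_E = 11+6 = 17
ES_F = max(EF_A=11, EF_B=11) = 11; EF_F = 11+13 = 24
ES_G = max(EF_A=11, EF_C=15) = 15; EF_G = 15+3 = 18
ES_H = max(EF_E=17, EF_F=24) = 24; EF_H = 24+3 = 27
ES_I = 17; EF_I = 17+12 = 29
ES_J = max(EF_C=15, EF_D=16, EF_G=18, EF_H=27, EF_I=29) = 29; EF_J = 29+6 = 35
Expected project duration μ = 35 weeks. Critical path: A → E → I → J.

35 weeks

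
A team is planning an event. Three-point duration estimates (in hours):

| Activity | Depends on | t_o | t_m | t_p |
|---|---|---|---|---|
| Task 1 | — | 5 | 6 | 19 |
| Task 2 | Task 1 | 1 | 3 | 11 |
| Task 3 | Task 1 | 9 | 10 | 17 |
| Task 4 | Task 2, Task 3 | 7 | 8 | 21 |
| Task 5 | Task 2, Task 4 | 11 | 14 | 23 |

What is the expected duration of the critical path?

te_Task 1 = (5 + 4·6 + 19)/6 = 48/6 = 8
te_Task 2 = (1 + 4·3 + 11)/6 = 24/6 = 4
te_Task 3 = (9 + 4·10 + 17)/6 = 66/6 = 11
te_Task 4 = (7 + 4·8 + 21)/6 = 60/6 = 10
te_Task 5 = (11 + 4·14 + 23)/6 = 90/6 = 15

Forward pass:
ES_Task 1 = 0; EF_Task 1 = 8
ES_Task 2 = 8; EF_Task 2 = 8+4 = 12
ES_Task 3 = 8; EF_Task 3 = 8+11 = 19
ES_Task 4 = max(EF_Task 2=12, EF_Task 3=19) = 19; EF_Task 4 = 19+10 = 29
ES_Task 5 = max(EF_Task 2=12, EF_Task 4=29) = 29; EF_Task 5 = 29+15 = 44
Expected project duration μ = 44 hours. Critical path: Task 1 → Task 3 → Task 4 → Task 5.

44 hours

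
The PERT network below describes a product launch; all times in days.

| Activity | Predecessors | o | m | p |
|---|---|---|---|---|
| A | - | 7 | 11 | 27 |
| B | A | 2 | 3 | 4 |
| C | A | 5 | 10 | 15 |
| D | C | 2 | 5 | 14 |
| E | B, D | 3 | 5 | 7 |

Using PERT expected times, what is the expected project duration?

te_A = (7 + 4·11 + 27)/6 = 78/6 = 13
te_B = (2 + 4·3 + 4)/6 = 18/6 = 3
te_C = (5 + 4·10 + 15)/6 = 60/6 = 10
te_D = (2 + 4·5 + 14)/6 = 36/6 = 6
te_E = (3 + 4·5 + 7)/6 = 30/6 = 5

Forward pass:
ES_A = 0; EF_A = 13
ES_B = 13; EF_B = 13+3 = 16
ES_C = 13; EF_C = 13+10 = 23
ES_D = 23; EF_D = 23+6 = 29
ES_E = max(EF_B=16, EF_D=29) = 29; EF_E = 29+5 = 34
Expected project duration μ = 34 days. Critical path: A → C → D → E.

34 days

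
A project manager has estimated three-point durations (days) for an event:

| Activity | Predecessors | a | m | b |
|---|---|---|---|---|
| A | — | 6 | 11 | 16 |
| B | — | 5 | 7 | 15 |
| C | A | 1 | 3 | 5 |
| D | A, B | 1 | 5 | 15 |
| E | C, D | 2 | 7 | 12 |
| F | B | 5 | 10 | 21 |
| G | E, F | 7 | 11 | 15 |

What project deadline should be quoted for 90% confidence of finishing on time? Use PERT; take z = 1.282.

39.6 days

te_A = (6 + 4·11 + 16)/6 = 66/6 = 11; σ²_A = ((16−6)/6)² = 2.778
te_B = (5 + 4·7 + 15)/6 = 48/6 = 8; σ²_B = ((15−5)/6)² = 2.778
te_C = (1 + 4·3 + 5)/6 = 18/6 = 3; σ²_C = ((5−1)/6)² = 0.444
te_D = (1 + 4·5 + 15)/6 = 36/6 = 6; σ²_D = ((15−1)/6)² = 5.444
te_E = (2 + 4·7 + 12)/6 = 42/6 = 7; σ²_E = ((12−2)/6)² = 2.778
te_F = (5 + 4·10 + 21)/6 = 66/6 = 11; σ²_F = ((21−5)/6)² = 7.111
te_G = (7 + 4·11 + 15)/6 = 66/6 = 11; σ²_G = ((15−7)/6)² = 1.778

Forward pass:
ES_A = 0; EF_A = 11
ES_B = 0; EF_B = 8
ES_C = 11; EF_C = 11+3 = 14
ES_D = max(EF_A=11, EF_B=8) = 11; EF_D = 11+6 = 17
ES_E = max(EF_C=14, EF_D=17) = 17; EF_E = 17+7 = 24
ES_F = 8; EF_F = 8+11 = 19
ES_G = max(EF_E=24, EF_F=19) = 24; EF_G = 24+11 = 35
Expected project duration μ = 35 days. Critical path: A → D → E → G.

Variance along critical path = 2.778 + 5.444 + 2.778 + 1.778 = 12.778; σ = 3.575 days.
D = μ + z·σ = 35 + 1.282·3.575 = 39.6 days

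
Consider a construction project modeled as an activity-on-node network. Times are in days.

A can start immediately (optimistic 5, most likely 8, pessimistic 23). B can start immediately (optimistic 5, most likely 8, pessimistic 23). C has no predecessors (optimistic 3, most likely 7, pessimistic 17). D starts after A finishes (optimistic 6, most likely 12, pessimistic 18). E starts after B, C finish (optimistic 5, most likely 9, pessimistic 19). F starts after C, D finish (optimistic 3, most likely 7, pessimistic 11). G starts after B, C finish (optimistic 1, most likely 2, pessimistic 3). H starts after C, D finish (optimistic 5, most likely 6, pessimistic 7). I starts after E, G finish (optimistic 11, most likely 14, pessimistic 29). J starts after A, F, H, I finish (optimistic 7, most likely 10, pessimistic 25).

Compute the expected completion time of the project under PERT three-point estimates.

te_A = (5 + 4·8 + 23)/6 = 60/6 = 10
te_B = (5 + 4·8 + 23)/6 = 60/6 = 10
te_C = (3 + 4·7 + 17)/6 = 48/6 = 8
te_D = (6 + 4·12 + 18)/6 = 72/6 = 12
te_E = (5 + 4·9 + 19)/6 = 60/6 = 10
te_F = (3 + 4·7 + 11)/6 = 42/6 = 7
te_G = (1 + 4·2 + 3)/6 = 12/6 = 2
te_H = (5 + 4·6 + 7)/6 = 36/6 = 6
te_I = (11 + 4·14 + 29)/6 = 96/6 = 16
te_J = (7 + 4·10 + 25)/6 = 72/6 = 12

Forward pass:
ES_A = 0; EF_A = 10
ES_B = 0; EF_B = 10
ES_C = 0; EF_C = 8
ES_D = 10; EF_D = 10+12 = 22
ES_E = max(EF_B=10, EF_C=8) = 10; EF_E = 10+10 = 20
ES_F = max(EF_C=8, EF_D=22) = 22; EF_F = 22+7 = 29
ES_G = max(EF_B=10, EF_C=8) = 10; EF_G = 10+2 = 12
ES_H = max(EF_C=8, EF_D=22) = 22; EF_H = 22+6 = 28
ES_I = max(EF_E=20, EF_G=12) = 20; EF_I = 20+16 = 36
ES_J = max(EF_A=10, EF_F=29, EF_H=28, EF_I=36) = 36; EF_J = 36+12 = 48
Expected project duration μ = 48 days. Critical path: B → E → I → J.

48 days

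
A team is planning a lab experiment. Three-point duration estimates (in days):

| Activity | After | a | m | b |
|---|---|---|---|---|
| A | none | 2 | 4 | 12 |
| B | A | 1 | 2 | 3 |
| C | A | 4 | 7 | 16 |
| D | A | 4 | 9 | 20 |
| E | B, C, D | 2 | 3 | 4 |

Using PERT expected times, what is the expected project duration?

18 days

te_A = (2 + 4·4 + 12)/6 = 30/6 = 5
te_B = (1 + 4·2 + 3)/6 = 12/6 = 2
te_C = (4 + 4·7 + 16)/6 = 48/6 = 8
te_D = (4 + 4·9 + 20)/6 = 60/6 = 10
te_E = (2 + 4·3 + 4)/6 = 18/6 = 3

Forward pass:
ES_A = 0; EF_A = 5
ES_B = 5; EF_B = 5+2 = 7
ES_C = 5; EF_C = 5+8 = 13
ES_D = 5; EF_D = 5+10 = 15
ES_E = max(EF_B=7, EF_C=13, EF_D=15) = 15; EF_E = 15+3 = 18
Expected project duration μ = 18 days. Critical path: A → D → E.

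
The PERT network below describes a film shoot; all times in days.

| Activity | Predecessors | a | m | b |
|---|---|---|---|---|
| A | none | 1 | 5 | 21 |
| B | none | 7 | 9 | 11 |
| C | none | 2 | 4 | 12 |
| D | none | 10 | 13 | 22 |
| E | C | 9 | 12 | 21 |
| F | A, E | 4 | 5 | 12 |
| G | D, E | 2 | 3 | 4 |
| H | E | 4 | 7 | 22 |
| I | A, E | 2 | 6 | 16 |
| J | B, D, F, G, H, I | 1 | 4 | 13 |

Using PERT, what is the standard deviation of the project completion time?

te_A = (1 + 4·5 + 21)/6 = 42/6 = 7; σ²_A = ((21−1)/6)² = 11.111
te_B = (7 + 4·9 + 11)/6 = 54/6 = 9; σ²_B = ((11−7)/6)² = 0.444
te_C = (2 + 4·4 + 12)/6 = 30/6 = 5; σ²_C = ((12−2)/6)² = 2.778
te_D = (10 + 4·13 + 22)/6 = 84/6 = 14; σ²_D = ((22−10)/6)² = 4.000
te_E = (9 + 4·12 + 21)/6 = 78/6 = 13; σ²_E = ((21−9)/6)² = 4.000
te_F = (4 + 4·5 + 12)/6 = 36/6 = 6; σ²_F = ((12−4)/6)² = 1.778
te_G = (2 + 4·3 + 4)/6 = 18/6 = 3; σ²_G = ((4−2)/6)² = 0.111
te_H = (4 + 4·7 + 22)/6 = 54/6 = 9; σ²_H = ((22−4)/6)² = 9.000
te_I = (2 + 4·6 + 16)/6 = 42/6 = 7; σ²_I = ((16−2)/6)² = 5.444
te_J = (1 + 4·4 + 13)/6 = 30/6 = 5; σ²_J = ((13−1)/6)² = 4.000

Forward pass:
ES_A = 0; EF_A = 7
ES_B = 0; EF_B = 9
ES_C = 0; EF_C = 5
ES_D = 0; EF_D = 14
ES_E = 5; EF_E = 5+13 = 18
ES_F = max(EF_A=7, EF_E=18) = 18; EF_F = 18+6 = 24
ES_G = max(EF_D=14, EF_E=18) = 18; EF_G = 18+3 = 21
ES_H = 18; EF_H = 18+9 = 27
ES_I = max(EF_A=7, EF_E=18) = 18; EF_I = 18+7 = 25
ES_J = max(EF_B=9, EF_D=14, EF_F=24, EF_G=21, EF_H=27, EF_I=25) = 27; EF_J = 27+5 = 32
Expected project duration μ = 32 days. Critical path: C → E → H → J.

Variance along critical path = 2.778 + 4.000 + 9.000 + 4.000 = 19.778
σ = √19.778 = 4.447 days

4.45 days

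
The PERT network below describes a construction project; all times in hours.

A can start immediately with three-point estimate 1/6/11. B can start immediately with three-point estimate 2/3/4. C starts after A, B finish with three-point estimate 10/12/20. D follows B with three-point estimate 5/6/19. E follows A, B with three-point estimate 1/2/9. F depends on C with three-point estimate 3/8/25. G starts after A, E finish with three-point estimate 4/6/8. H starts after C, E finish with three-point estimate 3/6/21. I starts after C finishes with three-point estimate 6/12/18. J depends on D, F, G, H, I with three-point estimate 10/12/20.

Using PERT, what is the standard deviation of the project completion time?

te_A = (1 + 4·6 + 11)/6 = 36/6 = 6; σ²_A = ((11−1)/6)² = 2.778
te_B = (2 + 4·3 + 4)/6 = 18/6 = 3; σ²_B = ((4−2)/6)² = 0.111
te_C = (10 + 4·12 + 20)/6 = 78/6 = 13; σ²_C = ((20−10)/6)² = 2.778
te_D = (5 + 4·6 + 19)/6 = 48/6 = 8; σ²_D = ((19−5)/6)² = 5.444
te_E = (1 + 4·2 + 9)/6 = 18/6 = 3; σ²_E = ((9−1)/6)² = 1.778
te_F = (3 + 4·8 + 25)/6 = 60/6 = 10; σ²_F = ((25−3)/6)² = 13.444
te_G = (4 + 4·6 + 8)/6 = 36/6 = 6; σ²_G = ((8−4)/6)² = 0.444
te_H = (3 + 4·6 + 21)/6 = 48/6 = 8; σ²_H = ((21−3)/6)² = 9.000
te_I = (6 + 4·12 + 18)/6 = 72/6 = 12; σ²_I = ((18−6)/6)² = 4.000
te_J = (10 + 4·12 + 20)/6 = 78/6 = 13; σ²_J = ((20−10)/6)² = 2.778

Forward pass:
ES_A = 0; EF_A = 6
ES_B = 0; EF_B = 3
ES_C = max(EF_A=6, EF_B=3) = 6; EF_C = 6+13 = 19
ES_D = 3; EF_D = 3+8 = 11
ES_E = max(EF_A=6, EF_B=3) = 6; EF_E = 6+3 = 9
ES_F = 19; EF_F = 19+10 = 29
ES_G = max(EF_A=6, EF_E=9) = 9; EF_G = 9+6 = 15
ES_H = max(EF_C=19, EF_E=9) = 19; EF_H = 19+8 = 27
ES_I = 19; EF_I = 19+12 = 31
ES_J = max(EF_D=11, EF_F=29, EF_G=15, EF_H=27, EF_I=31) = 31; EF_J = 31+13 = 44
Expected project duration μ = 44 hours. Critical path: A → C → I → J.

Variance along critical path = 2.778 + 2.778 + 4.000 + 2.778 = 12.333
σ = √12.333 = 3.512 hours

3.51 hours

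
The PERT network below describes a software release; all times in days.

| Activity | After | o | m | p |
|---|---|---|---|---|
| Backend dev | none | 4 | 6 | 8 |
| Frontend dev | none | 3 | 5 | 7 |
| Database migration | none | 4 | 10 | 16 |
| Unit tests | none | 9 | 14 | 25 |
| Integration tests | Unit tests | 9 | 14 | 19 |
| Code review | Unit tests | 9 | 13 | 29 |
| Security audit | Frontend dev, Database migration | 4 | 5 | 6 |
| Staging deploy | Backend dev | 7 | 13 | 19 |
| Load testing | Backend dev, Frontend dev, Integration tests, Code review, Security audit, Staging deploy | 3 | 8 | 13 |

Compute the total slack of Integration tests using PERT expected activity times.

1 days

te_Backend dev = (4 + 4·6 + 8)/6 = 36/6 = 6
te_Frontend dev = (3 + 4·5 + 7)/6 = 30/6 = 5
te_Database migration = (4 + 4·10 + 16)/6 = 60/6 = 10
te_Unit tests = (9 + 4·14 + 25)/6 = 90/6 = 15
te_Integration tests = (9 + 4·14 + 19)/6 = 84/6 = 14
te_Code review = (9 + 4·13 + 29)/6 = 90/6 = 15
te_Security audit = (4 + 4·5 + 6)/6 = 30/6 = 5
te_Staging deploy = (7 + 4·13 + 19)/6 = 78/6 = 13
te_Load testing = (3 + 4·8 + 13)/6 = 48/6 = 8

Forward pass:
ES_Backend dev = 0; EF_Backend dev = 6
ES_Frontend dev = 0; EF_Frontend dev = 5
ES_Database migration = 0; EF_Database migration = 10
ES_Unit tests = 0; EF_Unit tests = 15
ES_Integration tests = 15; EF_Integration tests = 15+14 = 29
ES_Code review = 15; EF_Code review = 15+15 = 30
ES_Security audit = max(EF_Frontend dev=5, EF_Database migration=10) = 10; EF_Security audit = 10+5 = 15
ES_Staging deploy = 6; EF_Staging deploy = 6+13 = 19
ES_Load testing = max(EF_Backend dev=6, EF_Frontend dev=5, EF_Integration tests=29, EF_Code review=30, EF_Security audit=15, EF_Staging deploy=19) = 30; EF_Load testing = 30+8 = 38
Expected project duration μ = 38 days. Critical path: Unit tests → Code review → Load testing.

Backward pass:
LF_Load testing = 38; LS_Load testing = 38−8 = 30
LF_Staging deploy = LS_Load testing = 30; LS_Staging deploy = 30−13 = 17
LF_Security audit = LS_Load testing = 30; LS_Security audit = 30−5 = 25
LF_Code review = LS_Load testing = 30; LS_Code review = 30−15 = 15
LF_Integration tests = LS_Load testing = 30; LS_Integration tests = 30−14 = 16
LF_Unit tests = min(LS_Integration tests=16, LS_Code review=15) = 15; LS_Unit tests = 15−15 = 0
LF_Database migration = LS_Security audit = 25; LS_Database migration = 25−10 = 15
LF_Frontend dev = min(LS_Security audit=25, LS_Load testing=30) = 25; LS_Frontend dev = 25−5 = 20
LF_Backend dev = min(LS_Staging deploy=17, LS_Load testing=30) = 17; LS_Backend dev = 17−6 = 11
Slack_Integration tests = LS_Integration tests − ES_Integration tests = 16 − 15 = 1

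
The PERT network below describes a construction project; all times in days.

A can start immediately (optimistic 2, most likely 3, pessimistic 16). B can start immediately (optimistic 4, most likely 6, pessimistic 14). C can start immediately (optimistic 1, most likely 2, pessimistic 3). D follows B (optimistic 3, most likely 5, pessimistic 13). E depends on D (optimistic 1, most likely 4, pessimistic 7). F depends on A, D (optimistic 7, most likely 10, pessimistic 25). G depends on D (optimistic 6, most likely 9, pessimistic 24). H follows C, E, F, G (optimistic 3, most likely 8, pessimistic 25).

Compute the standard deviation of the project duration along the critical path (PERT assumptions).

te_A = (2 + 4·3 + 16)/6 = 30/6 = 5; σ²_A = ((16−2)/6)² = 5.444
te_B = (4 + 4·6 + 14)/6 = 42/6 = 7; σ²_B = ((14−4)/6)² = 2.778
te_C = (1 + 4·2 + 3)/6 = 12/6 = 2; σ²_C = ((3−1)/6)² = 0.111
te_D = (3 + 4·5 + 13)/6 = 36/6 = 6; σ²_D = ((13−3)/6)² = 2.778
te_E = (1 + 4·4 + 7)/6 = 24/6 = 4; σ²_E = ((7−1)/6)² = 1.000
te_F = (7 + 4·10 + 25)/6 = 72/6 = 12; σ²_F = ((25−7)/6)² = 9.000
te_G = (6 + 4·9 + 24)/6 = 66/6 = 11; σ²_G = ((24−6)/6)² = 9.000
te_H = (3 + 4·8 + 25)/6 = 60/6 = 10; σ²_H = ((25−3)/6)² = 13.444

Forward pass:
ES_A = 0; EF_A = 5
ES_B = 0; EF_B = 7
ES_C = 0; EF_C = 2
ES_D = 7; EF_D = 7+6 = 13
ES_E = 13; EF_E = 13+4 = 17
ES_F = max(EF_A=5, EF_D=13) = 13; EF_F = 13+12 = 25
ES_G = 13; EF_G = 13+11 = 24
ES_H = max(EF_C=2, EF_E=17, EF_F=25, EF_G=24) = 25; EF_H = 25+10 = 35
Expected project duration μ = 35 days. Critical path: B → D → F → H.

Variance along critical path = 2.778 + 2.778 + 9.000 + 13.444 = 28.000
σ = √28.000 = 5.292 days

5.29 days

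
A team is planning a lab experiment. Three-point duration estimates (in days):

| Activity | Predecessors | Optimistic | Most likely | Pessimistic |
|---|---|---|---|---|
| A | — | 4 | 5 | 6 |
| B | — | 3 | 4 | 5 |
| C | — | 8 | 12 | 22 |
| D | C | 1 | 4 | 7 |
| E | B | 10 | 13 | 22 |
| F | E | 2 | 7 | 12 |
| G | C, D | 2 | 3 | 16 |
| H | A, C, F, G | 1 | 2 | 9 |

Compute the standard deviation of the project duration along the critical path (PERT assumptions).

te_A = (4 + 4·5 + 6)/6 = 30/6 = 5; σ²_A = ((6−4)/6)² = 0.111
te_B = (3 + 4·4 + 5)/6 = 24/6 = 4; σ²_B = ((5−3)/6)² = 0.111
te_C = (8 + 4·12 + 22)/6 = 78/6 = 13; σ²_C = ((22−8)/6)² = 5.444
te_D = (1 + 4·4 + 7)/6 = 24/6 = 4; σ²_D = ((7−1)/6)² = 1.000
te_E = (10 + 4·13 + 22)/6 = 84/6 = 14; σ²_E = ((22−10)/6)² = 4.000
te_F = (2 + 4·7 + 12)/6 = 42/6 = 7; σ²_F = ((12−2)/6)² = 2.778
te_G = (2 + 4·3 + 16)/6 = 30/6 = 5; σ²_G = ((16−2)/6)² = 5.444
te_H = (1 + 4·2 + 9)/6 = 18/6 = 3; σ²_H = ((9−1)/6)² = 1.778

Forward pass:
ES_A = 0; EF_A = 5
ES_B = 0; EF_B = 4
ES_C = 0; EF_C = 13
ES_D = 13; EF_D = 13+4 = 17
ES_E = 4; EF_E = 4+14 = 18
ES_F = 18; EF_F = 18+7 = 25
ES_G = max(EF_C=13, EF_D=17) = 17; EF_G = 17+5 = 22
ES_H = max(EF_A=5, EF_C=13, EF_F=25, EF_G=22) = 25; EF_H = 25+3 = 28
Expected project duration μ = 28 days. Critical path: B → E → F → H.

Variance along critical path = 0.111 + 4.000 + 2.778 + 1.778 = 8.667
σ = √8.667 = 2.944 days

2.94 days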